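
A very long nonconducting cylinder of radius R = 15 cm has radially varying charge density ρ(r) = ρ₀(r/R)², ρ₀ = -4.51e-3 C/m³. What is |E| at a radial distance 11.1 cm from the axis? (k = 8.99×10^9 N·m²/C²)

E ≈ 7.74×10^6 V/m

By cylindrical symmetry E is radial; use a coaxial Gaussian cylinder of radius 11.1 cm and length L (r < R).
Integrating ρ over the cross-section to radius r: λ_enc = (2πρ₀/R²) ∫₀^r r'^3 dr' = 2πρ₀ r^4/(4·R²) = -4.78×10^-5 C/m.
Gauss's law: E·2πrL = λ_enc L/ε₀.
E = 2k|λ_enc|/r = 2(8.99×10^9)(4.78e-5)/(0.111) = 7.74×10^6 N/C.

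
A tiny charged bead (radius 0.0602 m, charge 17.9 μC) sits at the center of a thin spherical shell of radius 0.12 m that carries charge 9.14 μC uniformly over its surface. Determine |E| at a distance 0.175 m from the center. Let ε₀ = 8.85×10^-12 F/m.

Symmetry ⇒ E = E(r) r̂. Gaussian sphere of radius r = 0.175 m (r > 0.12 m, enclosing both).
Q_enc = (17.9 μC) + (9.14 μC) = 2.704×10^-5 C.
Gauss's law: E·4πr² = Q_enc/ε₀.
E = |Q_enc|/(4πε₀r²) = (2.704×10^-5)/(4π·8.85×10^-12·(0.175)²) = 7.94×10^6 N/C.

E ≈ 7.94×10^6 N/C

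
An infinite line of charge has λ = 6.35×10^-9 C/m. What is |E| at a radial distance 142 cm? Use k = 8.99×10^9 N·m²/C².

Coaxial Gaussian cylinder, radius r = 142 cm, length L.
Q_enc = λL, so λ_enc = 6.35×10^-9 C/m.
Gauss's law: E·2πrL = λ_enc L/ε₀.
E = 2k|λ_enc|/r = 2(8.99×10^9)(6.35×10^-9)/(1.42) = 80.4 N/C.

80.4 N/C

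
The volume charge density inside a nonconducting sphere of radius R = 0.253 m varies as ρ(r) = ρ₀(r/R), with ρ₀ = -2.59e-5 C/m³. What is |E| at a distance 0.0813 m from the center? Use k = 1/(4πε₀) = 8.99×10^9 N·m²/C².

E ≈ 1.91×10^4 N/C

Take a concentric spherical Gaussian surface of radius r = 0.0813 m (r < R).
Integrate the density: Q_enc = 4π ∫₀^r ρ₀(r'/R)^1 r'² dr' = 4πρ₀ r^4/(4·R) = -1.405×10^-8 C.
Since E is radial and uniform over the Gaussian sphere, Φ = E·4πr² = Q_enc/ε₀.
E = k|Q_enc|/r² = (8.99×10^9)(1.405×10^-8)/(0.0813)² = 1.91×10^4 N/C.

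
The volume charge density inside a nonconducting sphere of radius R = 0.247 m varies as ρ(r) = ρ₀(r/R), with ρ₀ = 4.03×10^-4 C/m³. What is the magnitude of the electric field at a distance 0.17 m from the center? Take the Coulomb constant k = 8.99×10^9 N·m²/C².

Take a concentric spherical Gaussian surface of radius r = 0.17 m (r < R).
Integrate the density: Q_enc = 4π ∫₀^r ρ₀(r'/R)^1 r'² dr' = 4πρ₀ r^4/(4·R) = 4.281e-6 C.
By Gauss's law, ∮E·dA = E·4πr² = Q_enc/ε₀.
E = k|Q_enc|/r² = (8.99×10^9)(4.281×10^-6)/(0.17)² = 1.33×10^6 N/C.

1.33×10^6 V/m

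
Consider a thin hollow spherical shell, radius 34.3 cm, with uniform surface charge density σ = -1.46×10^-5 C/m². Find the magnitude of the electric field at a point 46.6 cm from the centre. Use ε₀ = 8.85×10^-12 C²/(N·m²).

|E| = 8.94×10^5 V/m

Use a concentric Gaussian sphere at r = 46.6 cm (r > 34.3 cm).
The entire shell is enclosed: Q_enc = σ·4πR² = (-1.46×10^-5)·4π·(0.343)² = -2.158×10^-5 C.
Applying ∮E·dA = Q_enc/ε₀ with Φ = E(4πr²):
E = |Q_enc|/(4πε₀r²) = (2.158e-5)/(4π·8.85×10^-12·(0.466)²) = 8.94e5 N/C.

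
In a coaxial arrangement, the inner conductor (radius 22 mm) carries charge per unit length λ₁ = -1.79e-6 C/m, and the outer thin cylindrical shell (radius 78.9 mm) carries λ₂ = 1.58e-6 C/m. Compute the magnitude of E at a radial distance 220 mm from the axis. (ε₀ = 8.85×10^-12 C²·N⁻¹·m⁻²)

|E| = 1.72×10^4 N/C

Choose a coaxial cylinder of radius r = 220 mm (arbitrary length L) as the Gaussian surface (r > 78.9 mm, enclosing both).
λ_enc = λ₁ + λ₂ = (-1.79×10^-6) + (1.58×10^-6) = -2.10×10^-7 C/m.
Applying ∮E·dA = Q_enc/ε₀ with the end caps contributing no flux:
E = |λ_enc|/(2πε₀r) = (2.10×10^-7)/(2π·8.85×10^-12·0.22) = 1.72×10^4 N/C.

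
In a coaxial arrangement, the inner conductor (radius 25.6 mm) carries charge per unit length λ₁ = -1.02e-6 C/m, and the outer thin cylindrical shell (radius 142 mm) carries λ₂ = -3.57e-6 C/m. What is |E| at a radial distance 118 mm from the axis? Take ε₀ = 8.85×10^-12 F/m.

Choose a coaxial cylinder of radius r = 118 mm (arbitrary length L) as the Gaussian surface (between the conductors, 25.6 mm < r < 142 mm).
Only the inner wire is enclosed; the outer shell contributes nothing inside itself. λ_enc = λ₁ = -1.02e-6 C/m.
Applying ∮E·dA = Q_enc/ε₀ with the end caps contributing no flux:
E = |λ_enc|/(2πε₀r) = (1.02×10^-6)/(2π·8.85×10^-12·0.118) = 1.55×10^5 N/C.

E = 1.55×10^5 N/C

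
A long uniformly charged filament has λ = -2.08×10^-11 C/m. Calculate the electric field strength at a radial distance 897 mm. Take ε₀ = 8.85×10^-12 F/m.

Coaxial Gaussian cylinder, radius r = 897 mm, length L.
Q_enc = λL, so λ_enc = -2.08×10^-11 C/m.
Applying ∮E·dA = Q_enc/ε₀ with the end caps contributing no flux:
E = |λ_enc|/(2πε₀r) = (2.08×10^-11)/(2π·8.85×10^-12·0.897) = 0.417 N/C.

|E| = 0.417 N/C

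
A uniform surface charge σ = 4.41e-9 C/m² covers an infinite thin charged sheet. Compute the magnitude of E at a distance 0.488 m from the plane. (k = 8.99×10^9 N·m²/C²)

Choose a cylindrical pillbox piercing the sheet, end faces (area A) parallel to it.
Flux Φ = 2EA and Q_enc = σA, so 2EA = σA/ε₀ ⇒ E = |σ|/(2ε₀), independent of distance.
E = 2πk|σ| = 2π(8.99×10^9)(4.41×10^-9) = 249 N/C.

|E| = 249 N/C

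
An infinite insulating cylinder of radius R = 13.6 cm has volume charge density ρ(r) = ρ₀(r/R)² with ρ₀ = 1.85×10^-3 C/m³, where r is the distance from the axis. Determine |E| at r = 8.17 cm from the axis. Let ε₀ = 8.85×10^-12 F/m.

|E| ≈ 1.54×10^6 N/C

Take a coaxial cylindrical Gaussian surface of radius r = 8.17 cm and length L (r < R).
λ_enc = ∫₀^r ρ(r')·2πr' dr' = (2πρ₀/R²)·r^4/4 = 7.00×10^-6 C/m.
Since E is radial and uniform over the curved surface, Φ = E·2πrL = Q_enc/ε₀ = λ_enc L/ε₀.
E = |λ_enc|/(2πε₀r) = (7.00e-6)/(2π·8.85×10^-12·0.0817) = 1.54×10^6 N/C.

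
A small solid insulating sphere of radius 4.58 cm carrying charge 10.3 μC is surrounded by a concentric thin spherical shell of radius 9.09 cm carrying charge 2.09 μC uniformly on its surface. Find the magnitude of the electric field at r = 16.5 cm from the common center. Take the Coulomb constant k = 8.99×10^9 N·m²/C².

Take a concentric spherical Gaussian surface of radius r = 16.5 cm (r > 9.09 cm, enclosing both).
Q_enc = (10.3 μC) + (2.09 μC) = 1.239×10^-5 C.
By Gauss's law, ∮E·dA = E·4πr² = Q_enc/ε₀.
E = k|Q_enc|/r² = (8.99×10^9)(1.239e-5)/(0.165)² = 4.09e6 N/C.

E = 4.09×10^6 N/C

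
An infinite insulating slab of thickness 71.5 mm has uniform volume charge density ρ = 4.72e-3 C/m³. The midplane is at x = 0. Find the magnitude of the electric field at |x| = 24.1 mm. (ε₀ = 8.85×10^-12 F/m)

By symmetry E is perpendicular to the slab. A Gaussian pillbox from −24.1 mm to +24.1 mm (face area A) lies entirely within the slab.
Q_enc = ρ·(2x)·A and flux = 2EA, so 2EA = 2ρxA/ε₀ ⇒ E = |ρ|x/ε₀.
E = (4.72×10^-3)(0.0241)/(8.85×10^-12) = 1.29e7 N/C.

|E| ≈ 1.29×10^7 N/C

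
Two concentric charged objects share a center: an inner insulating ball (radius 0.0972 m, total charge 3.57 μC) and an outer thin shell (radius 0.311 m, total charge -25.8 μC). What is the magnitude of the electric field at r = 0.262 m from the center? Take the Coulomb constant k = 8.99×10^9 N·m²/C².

By spherical symmetry E is radial; choose a Gaussian sphere of radius r = 0.262 m (between the bodies, 0.0972 m < r < 0.311 m).
Only the inner charge is enclosed; the outer shell contributes nothing inside itself. Q_enc = 3.57 μC = 3.57×10^-6 C.
Gauss's law: E·4πr² = Q_enc/ε₀.
E = k|Q_enc|/r² = (8.99×10^9)(3.57×10^-6)/(0.262)² = 4.68×10^5 N/C.

|E| ≈ 4.68×10^5 N/C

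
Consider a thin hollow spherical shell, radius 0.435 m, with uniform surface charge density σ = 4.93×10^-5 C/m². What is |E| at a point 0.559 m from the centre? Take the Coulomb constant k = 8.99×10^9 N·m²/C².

Take a concentric spherical Gaussian surface of radius r = 0.559 m (r > 0.435 m).
The entire shell is enclosed: Q_enc = σ·4πR² = (4.93×10^-5)·4π·(0.435)² = 1.172×10^-4 C.
Applying ∮E·dA = Q_enc/ε₀ with Φ = E(4πr²):
E = k|Q_enc|/r² = (8.99×10^9)(1.172×10^-4)/(0.559)² = 3.37×10^6 N/C.

|E| ≈ 3.37e6 N/C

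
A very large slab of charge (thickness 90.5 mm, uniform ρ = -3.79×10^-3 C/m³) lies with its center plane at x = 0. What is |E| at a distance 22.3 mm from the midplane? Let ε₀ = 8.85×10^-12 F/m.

E ≈ 9.55×10^6 N/C

By symmetry E is perpendicular to the slab. A Gaussian pillbox from −22.3 mm to +22.3 mm (face area A) lies entirely within the slab.
Q_enc = ρ·(2x)·A and flux = 2EA, so 2EA = 2ρxA/ε₀ ⇒ E = |ρ|x/ε₀.
E = (3.79e-3)(0.0223)/(8.85×10^-12) = 9.55×10^6 N/C.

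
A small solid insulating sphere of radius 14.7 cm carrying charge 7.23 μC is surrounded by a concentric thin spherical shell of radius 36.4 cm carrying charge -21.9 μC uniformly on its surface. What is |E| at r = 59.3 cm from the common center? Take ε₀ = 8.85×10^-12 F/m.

|E| ≈ 3.75×10^5 N/C

Use a concentric Gaussian sphere at r = 59.3 cm (r > 36.4 cm, enclosing both).
Q_enc = (7.23 μC) + (-21.9 μC) = -1.467×10^-5 C.
Applying ∮E·dA = Q_enc/ε₀ with Φ = E(4πr²):
E = |Q_enc|/(4πε₀r²) = (1.467×10^-5)/(4π·8.85×10^-12·(0.593)²) = 3.75×10^5 N/C.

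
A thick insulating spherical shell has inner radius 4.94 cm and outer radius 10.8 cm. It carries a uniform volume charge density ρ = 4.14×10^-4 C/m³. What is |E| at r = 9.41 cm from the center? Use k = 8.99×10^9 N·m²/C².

1.25e6 V/m

By spherical symmetry E is radial; choose a Gaussian sphere of radius r = 9.41 cm (within the shell material, 4.94 cm < r < 10.8 cm).
Only the shell between 4.94 cm and r is enclosed: Q_enc = ρ·(4π/3)(r³ − a³) = (4.14e-4)·(4π/3)·((0.0941)³ − (0.0494)³) = 1.236e-6 C.
Gauss's law: E·4πr² = Q_enc/ε₀.
E = k|Q_enc|/r² = (8.99×10^9)(1.236×10^-6)/(0.0941)² = 1.25×10^6 N/C.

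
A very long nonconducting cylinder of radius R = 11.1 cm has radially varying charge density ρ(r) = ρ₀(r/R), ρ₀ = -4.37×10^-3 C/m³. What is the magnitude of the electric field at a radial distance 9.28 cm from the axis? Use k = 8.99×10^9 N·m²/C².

Coaxial Gaussian cylinder, radius r = 9.28 cm, length L (r < R).
Integrating ρ over the cross-section to radius r: λ_enc = (2πρ₀/R) ∫₀^r r'^2 dr' = 2πρ₀ r^3/(3·R) = -6.59e-5 C/m.
Since E is radial and uniform over the curved surface, Φ = E·2πrL = Q_enc/ε₀ = λ_enc L/ε₀.
E = 2k|λ_enc|/r = 2(8.99×10^9)(6.59×10^-5)/(0.0928) = 1.28e7 N/C.

1.28×10^7 N/C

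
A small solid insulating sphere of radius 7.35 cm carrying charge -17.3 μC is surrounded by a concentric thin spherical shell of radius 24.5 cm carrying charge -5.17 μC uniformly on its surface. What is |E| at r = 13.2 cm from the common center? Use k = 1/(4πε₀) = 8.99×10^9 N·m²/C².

E ≈ 8.93×10^6 V/m

Symmetry ⇒ E = E(r) r̂. Gaussian sphere of radius r = 13.2 cm (between the bodies, 7.35 cm < r < 24.5 cm).
The shell at 24.5 cm lies outside the Gaussian surface, so Q_enc = -17.3 μC = -1.73e-5 C.
Applying ∮E·dA = Q_enc/ε₀ with Φ = E(4πr²):
E = k|Q_enc|/r² = (8.99×10^9)(1.73e-5)/(0.132)² = 8.93e6 N/C.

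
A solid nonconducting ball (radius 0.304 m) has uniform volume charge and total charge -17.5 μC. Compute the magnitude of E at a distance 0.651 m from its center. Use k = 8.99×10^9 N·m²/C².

E = 3.71×10^5 N/C

By spherical symmetry E is radial; choose a Gaussian sphere of radius r = 0.651 m (r > R, so the entire charge is enclosed).
Q_enc = -17.5 μC = -1.75×10^-5 C.
Since E is radial and uniform over the Gaussian sphere, Φ = E·4πr² = Q_enc/ε₀.
E = k|Q_enc|/r² = (8.99×10^9)(1.75e-5)/(0.651)² = 3.71×10^5 N/C.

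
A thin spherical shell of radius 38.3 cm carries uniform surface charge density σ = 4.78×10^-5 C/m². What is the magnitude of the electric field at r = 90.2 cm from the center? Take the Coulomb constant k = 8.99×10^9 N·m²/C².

Symmetry ⇒ E = E(r) r̂. Gaussian sphere of radius r = 90.2 cm (r > 38.3 cm).
The entire shell is enclosed: Q_enc = σ·4πR² = (4.78×10^-5)·4π·(0.383)² = 8.811×10^-5 C.
Gauss's law: E·4πr² = Q_enc/ε₀.
E = k|Q_enc|/r² = (8.99×10^9)(8.811×10^-5)/(0.902)² = 9.74e5 N/C.

9.74e5 N/C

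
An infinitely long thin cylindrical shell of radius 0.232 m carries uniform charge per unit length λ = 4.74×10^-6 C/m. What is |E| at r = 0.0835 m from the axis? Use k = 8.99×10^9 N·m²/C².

Choose a coaxial cylinder of radius r = 0.0835 m (arbitrary length L) as the Gaussian surface (r < 0.232 m, inside the shell).
No charge is enclosed, so Gauss's law gives E·2πrL = 0 ⇒ E = 0.

|E| = 0 V/m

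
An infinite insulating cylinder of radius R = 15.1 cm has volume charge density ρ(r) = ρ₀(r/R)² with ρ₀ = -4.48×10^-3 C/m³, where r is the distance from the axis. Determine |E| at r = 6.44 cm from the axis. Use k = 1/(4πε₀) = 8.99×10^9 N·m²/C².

E ≈ 1.48×10^6 N/C

Choose a coaxial cylinder of radius r = 6.44 cm (arbitrary length L) as the Gaussian surface (r < R).
Integrating ρ over the cross-section to radius r: λ_enc = (2πρ₀/R²) ∫₀^r r'^3 dr' = 2πρ₀ r^4/(4·R²) = -5.309×10^-6 C/m.
By Gauss's law (flux through the curved wall only), E·2πrL = λ_enc L/ε₀.
E = 2k|λ_enc|/r = 2(8.99×10^9)(5.309×10^-6)/(0.0644) = 1.48×10^6 N/C.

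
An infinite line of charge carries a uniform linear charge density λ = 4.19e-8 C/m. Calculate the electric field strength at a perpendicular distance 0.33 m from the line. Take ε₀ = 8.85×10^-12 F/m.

2.28e3 N/C

Coaxial Gaussian cylinder, radius r = 0.33 m, length L.
Q_enc = λL, so λ_enc = 4.19×10^-8 C/m.
Applying ∮E·dA = Q_enc/ε₀ with the end caps contributing no flux:
E = |λ_enc|/(2πε₀r) = (4.19×10^-8)/(2π·8.85×10^-12·0.33) = 2.28×10^3 N/C.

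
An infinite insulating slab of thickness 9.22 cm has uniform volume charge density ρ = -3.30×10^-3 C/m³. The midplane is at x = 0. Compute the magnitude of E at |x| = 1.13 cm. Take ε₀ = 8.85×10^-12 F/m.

By symmetry E is perpendicular to the slab. A Gaussian pillbox from −1.13 cm to +1.13 cm (face area A) lies entirely within the slab.
Q_enc = ρ·(2x)·A and flux = 2EA, so 2EA = 2ρxA/ε₀ ⇒ E = |ρ|x/ε₀.
E = (3.30×10^-3)(0.0113)/(8.85×10^-12) = 4.21×10^6 N/C.

|E| = 4.21e6 V/m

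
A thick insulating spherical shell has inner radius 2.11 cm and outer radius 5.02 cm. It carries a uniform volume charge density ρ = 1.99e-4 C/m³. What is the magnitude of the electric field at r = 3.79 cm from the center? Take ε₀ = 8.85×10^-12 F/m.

2.35×10^5 N/C

By spherical symmetry E is radial; choose a Gaussian sphere of radius r = 3.79 cm (within the shell material, 2.11 cm < r < 5.02 cm).
Only the shell between 2.11 cm and r is enclosed: Q_enc = ρ·(4π/3)(r³ − a³) = (1.99e-4)·(4π/3)·((0.0379)³ − (0.0211)³) = 3.755×10^-8 C.
Gauss's law: E·4πr² = Q_enc/ε₀.
E = |Q_enc|/(4πε₀r²) = (3.755×10^-8)/(4π·8.85×10^-12·(0.0379)²) = 2.35e5 N/C.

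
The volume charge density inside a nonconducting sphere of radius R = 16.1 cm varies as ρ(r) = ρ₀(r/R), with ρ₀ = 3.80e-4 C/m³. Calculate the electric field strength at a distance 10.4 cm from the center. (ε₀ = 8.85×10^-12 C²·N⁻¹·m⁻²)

Use a concentric Gaussian sphere at r = 10.4 cm (r < R).
Q_enc = ∫₀^r ρ(r')·4πr'² dr' = (4πρ₀/R) ∫₀^r r'^3 dr' = 4πρ₀ r^4/(4·R) = 8.674e-7 C.
Gauss's law: E·4πr² = Q_enc/ε₀.
E = |Q_enc|/(4πε₀r²) = (8.674e-7)/(4π·8.85×10^-12·(0.104)²) = 7.21×10^5 N/C.

|E| ≈ 7.21×10^5 V/m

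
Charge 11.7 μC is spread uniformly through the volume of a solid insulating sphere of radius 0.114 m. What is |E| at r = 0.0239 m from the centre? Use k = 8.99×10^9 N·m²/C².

E ≈ 1.70e6 N/C

Symmetry ⇒ E = E(r) r̂. Gaussian sphere of radius r = 0.0239 m (r < R).
Only the charge within r is enclosed: Q_enc = Q·(r/R)³ = (11.7 μC)·(0.0239 m/0.114 m)³ = 1.078e-7 C.
By Gauss's law, ∮E·dA = E·4πr² = Q_enc/ε₀.
E = k|Q_enc|/r² = (8.99×10^9)(1.078×10^-7)/(0.0239)² = 1.70e6 N/C.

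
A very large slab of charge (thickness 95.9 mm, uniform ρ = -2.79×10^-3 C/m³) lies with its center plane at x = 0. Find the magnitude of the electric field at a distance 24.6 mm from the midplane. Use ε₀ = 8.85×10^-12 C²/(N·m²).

|E| = 7.76e6 N/C

By symmetry E is perpendicular to the slab. A Gaussian pillbox from −24.6 mm to +24.6 mm (face area A) lies entirely within the slab.
Q_enc = ρ·(2x)·A and flux = 2EA, so 2EA = 2ρxA/ε₀ ⇒ E = |ρ|x/ε₀.
E = (2.79×10^-3)(0.0246)/(8.85×10^-12) = 7.76×10^6 N/C.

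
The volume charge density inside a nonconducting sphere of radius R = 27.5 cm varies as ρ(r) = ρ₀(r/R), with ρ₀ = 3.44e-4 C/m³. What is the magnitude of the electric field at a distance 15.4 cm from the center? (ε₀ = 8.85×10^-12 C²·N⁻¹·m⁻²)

E ≈ 8.38e5 N/C

Take a concentric spherical Gaussian surface of radius r = 15.4 cm (r < R).
Integrate the density: Q_enc = 4π ∫₀^r ρ₀(r'/R)^1 r'² dr' = 4πρ₀ r^4/(4·R) = 2.21e-6 C.
By Gauss's law, ∮E·dA = E·4πr² = Q_enc/ε₀.
E = |Q_enc|/(4πε₀r²) = (2.21e-6)/(4π·8.85×10^-12·(0.154)²) = 8.38e5 N/C.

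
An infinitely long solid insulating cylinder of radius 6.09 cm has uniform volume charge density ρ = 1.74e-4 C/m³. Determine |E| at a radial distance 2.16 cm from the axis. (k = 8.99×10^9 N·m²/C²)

Coaxial Gaussian cylinder, radius r = 2.16 cm, length L (r < R).
Charge inside radius r per length L is ρ·πr²·L, so λ_enc = ρπr² = 2.55×10^-7 C/m.
Applying ∮E·dA = Q_enc/ε₀ with the end caps contributing no flux:
E = 2k|λ_enc|/r = 2(8.99×10^9)(2.55×10^-7)/(0.0216) = 2.12×10^5 N/C.

|E| ≈ 2.12e5 N/C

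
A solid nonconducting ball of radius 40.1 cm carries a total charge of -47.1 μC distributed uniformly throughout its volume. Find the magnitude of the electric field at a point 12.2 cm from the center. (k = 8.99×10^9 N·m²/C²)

E ≈ 8.01×10^5 N/C

By spherical symmetry E is radial; choose a Gaussian sphere of radius r = 12.2 cm (r < R).
For a uniform sphere the enclosed fraction is (r/R)³, so Q_enc = (-47.1 μC)(0.122/0.401)³ = -1.326×10^-6 C.
Since E is radial and uniform over the Gaussian sphere, Φ = E·4πr² = Q_enc/ε₀.
E = k|Q_enc|/r² = (8.99×10^9)(1.326×10^-6)/(0.122)² = 8.01×10^5 N/C.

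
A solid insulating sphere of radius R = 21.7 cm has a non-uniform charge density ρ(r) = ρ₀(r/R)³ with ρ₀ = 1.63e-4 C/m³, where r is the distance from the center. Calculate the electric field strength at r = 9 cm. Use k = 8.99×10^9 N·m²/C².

E ≈ 1.97×10^4 N/C

Take a concentric spherical Gaussian surface of radius r = 9 cm (r < R).
Q_enc = ∫₀^r ρ(r')·4πr'² dr' = (4πρ₀/R³) ∫₀^r r'^5 dr' = 4πρ₀ r^6/(6·R³) = 1.776×10^-8 C.
By Gauss's law, ∮E·dA = E·4πr² = Q_enc/ε₀.
E = k|Q_enc|/r² = (8.99×10^9)(1.776e-8)/(0.09)² = 1.97×10^4 N/C.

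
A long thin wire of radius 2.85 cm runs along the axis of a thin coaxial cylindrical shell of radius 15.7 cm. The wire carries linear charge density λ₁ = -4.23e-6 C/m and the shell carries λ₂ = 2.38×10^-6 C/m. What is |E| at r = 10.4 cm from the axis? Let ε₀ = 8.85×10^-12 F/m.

Choose a coaxial cylinder of radius r = 10.4 cm (arbitrary length L) as the Gaussian surface (between the conductors, 2.85 cm < r < 15.7 cm).
Only the inner wire is enclosed; the outer shell contributes nothing inside itself. λ_enc = λ₁ = -4.23×10^-6 C/m.
Since E is radial and uniform over the curved surface, Φ = E·2πrL = Q_enc/ε₀ = λ_enc L/ε₀.
E = |λ_enc|/(2πε₀r) = (4.23×10^-6)/(2π·8.85×10^-12·0.104) = 7.31e5 N/C.

7.31×10^5 N/C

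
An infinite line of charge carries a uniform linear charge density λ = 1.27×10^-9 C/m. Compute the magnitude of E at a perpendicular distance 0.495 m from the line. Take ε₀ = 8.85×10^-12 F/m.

E ≈ 46.1 N/C

Choose a coaxial cylinder of radius r = 0.495 m (arbitrary length L) as the Gaussian surface.
Q_enc = λL, so λ_enc = 1.27×10^-9 C/m.
Applying ∮E·dA = Q_enc/ε₀ with the end caps contributing no flux:
E = |λ_enc|/(2πε₀r) = (1.27×10^-9)/(2π·8.85×10^-12·0.495) = 46.1 N/C.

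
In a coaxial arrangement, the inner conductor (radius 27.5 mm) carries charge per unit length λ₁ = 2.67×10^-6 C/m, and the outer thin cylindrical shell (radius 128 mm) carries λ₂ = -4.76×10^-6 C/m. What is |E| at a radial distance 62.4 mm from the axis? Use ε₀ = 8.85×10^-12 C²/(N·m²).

|E| = 7.69e5 V/m

Take a coaxial cylindrical Gaussian surface of radius r = 62.4 mm and length L (between the conductors, 27.5 mm < r < 128 mm).
The shell at 128 mm lies outside the Gaussian surface, so λ_enc = λ₁ = 2.67e-6 C/m.
Applying ∮E·dA = Q_enc/ε₀ with the end caps contributing no flux:
E = |λ_enc|/(2πε₀r) = (2.67×10^-6)/(2π·8.85×10^-12·0.0624) = 7.69×10^5 N/C.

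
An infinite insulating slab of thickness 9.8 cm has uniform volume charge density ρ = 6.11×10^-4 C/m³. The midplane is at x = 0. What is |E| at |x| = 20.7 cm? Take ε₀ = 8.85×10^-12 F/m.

The point |x| = 20.7 cm lies outside the slab (half-thickness 0.049 m). A symmetric pillbox spanning the full slab encloses Q_enc = ρ·d·A.
Flux = 2EA ⇒ E = |ρ|d/(2ε₀), independent of distance outside.
E = (6.11e-4)(0.098)/(2·8.85×10^-12) = 3.38×10^6 N/C.

E ≈ 3.38e6 V/m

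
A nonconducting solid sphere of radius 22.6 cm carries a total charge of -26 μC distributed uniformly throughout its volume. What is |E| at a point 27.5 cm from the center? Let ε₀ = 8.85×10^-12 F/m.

By spherical symmetry E is radial; choose a Gaussian sphere of radius r = 27.5 cm (r > R, so the entire charge is enclosed).
Q_enc = -26 μC = -2.60e-5 C.
By Gauss's law, ∮E·dA = E·4πr² = Q_enc/ε₀.
E = |Q_enc|/(4πε₀r²) = (2.60×10^-5)/(4π·8.85×10^-12·(0.275)²) = 3.09e6 N/C.

E ≈ 3.09×10^6 V/m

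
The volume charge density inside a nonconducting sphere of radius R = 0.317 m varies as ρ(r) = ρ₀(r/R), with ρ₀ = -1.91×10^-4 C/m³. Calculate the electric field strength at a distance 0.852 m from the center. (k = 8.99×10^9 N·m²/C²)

Symmetry ⇒ E = E(r) r̂. Gaussian sphere of radius r = 0.852 m (r > R, all charge enclosed).
Q_enc = 4π ∫₀^R ρ₀(r'/R)^1 r'² dr' = 4πρ₀R³/4 = -1.911×10^-5 C.
By Gauss's law, ∮E·dA = E·4πr² = Q_enc/ε₀.
E = k|Q_enc|/r² = (8.99×10^9)(1.911×10^-5)/(0.852)² = 2.37×10^5 N/C.

|E| = 2.37e5 N/C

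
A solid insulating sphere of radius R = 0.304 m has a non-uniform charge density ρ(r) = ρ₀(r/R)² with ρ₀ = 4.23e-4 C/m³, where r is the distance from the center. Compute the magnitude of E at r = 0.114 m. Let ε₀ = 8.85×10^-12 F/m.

|E| ≈ 1.53e5 V/m

Use a concentric Gaussian sphere at r = 0.114 m (r < R).
Integrate the density: Q_enc = 4π ∫₀^r ρ₀(r'/R)^2 r'² dr' = 4πρ₀ r^5/(5·R²) = 2.215e-7 C.
By Gauss's law, ∮E·dA = E·4πr² = Q_enc/ε₀.
E = |Q_enc|/(4πε₀r²) = (2.215×10^-7)/(4π·8.85×10^-12·(0.114)²) = 1.53×10^5 N/C.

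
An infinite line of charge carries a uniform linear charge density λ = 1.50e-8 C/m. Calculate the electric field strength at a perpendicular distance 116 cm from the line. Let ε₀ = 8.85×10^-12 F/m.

E = 233 N/C

Coaxial Gaussian cylinder, radius r = 116 cm, length L.
Q_enc = λL, so λ_enc = 1.50×10^-8 C/m.
Gauss's law: E·2πrL = λ_enc L/ε₀.
E = |λ_enc|/(2πε₀r) = (1.50×10^-8)/(2π·8.85×10^-12·1.16) = 233 N/C.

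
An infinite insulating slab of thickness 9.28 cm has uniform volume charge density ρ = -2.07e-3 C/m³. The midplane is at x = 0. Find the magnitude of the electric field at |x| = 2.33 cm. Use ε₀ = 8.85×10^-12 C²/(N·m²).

By symmetry E is perpendicular to the slab. A Gaussian pillbox from −2.33 cm to +2.33 cm (face area A) lies entirely within the slab.
Q_enc = ρ·(2x)·A and flux = 2EA, so 2EA = 2ρxA/ε₀ ⇒ E = |ρ|x/ε₀.
E = (2.07×10^-3)(0.0233)/(8.85×10^-12) = 5.45e6 N/C.

E = 5.45e6 N/C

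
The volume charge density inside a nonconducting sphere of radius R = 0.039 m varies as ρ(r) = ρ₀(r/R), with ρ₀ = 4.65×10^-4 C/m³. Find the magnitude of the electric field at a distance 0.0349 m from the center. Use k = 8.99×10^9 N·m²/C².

Symmetry ⇒ E = E(r) r̂. Gaussian sphere of radius r = 0.0349 m (r < R).
Q_enc = ∫₀^r ρ(r')·4πr'² dr' = (4πρ₀/R) ∫₀^r r'^3 dr' = 4πρ₀ r^4/(4·R) = 5.557×10^-8 C.
Applying ∮E·dA = Q_enc/ε₀ with Φ = E(4πr²):
E = k|Q_enc|/r² = (8.99×10^9)(5.557×10^-8)/(0.0349)² = 4.10×10^5 N/C.

E ≈ 4.10e5 V/m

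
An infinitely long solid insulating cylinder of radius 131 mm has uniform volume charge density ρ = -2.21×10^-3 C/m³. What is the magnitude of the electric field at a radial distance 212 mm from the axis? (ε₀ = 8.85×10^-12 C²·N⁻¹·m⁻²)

|E| = 1.01×10^7 N/C

By cylindrical symmetry E is radial; use a coaxial Gaussian cylinder of radius 212 mm and length L (r > 131 mm, full cross-section enclosed).
λ_enc = ρ·πR² = (-2.21×10^-3)π(0.131)² = -1.191e-4 C/m.
Applying ∮E·dA = Q_enc/ε₀ with the end caps contributing no flux:
E = |λ_enc|/(2πε₀r) = (1.191×10^-4)/(2π·8.85×10^-12·0.212) = 1.01×10^7 N/C.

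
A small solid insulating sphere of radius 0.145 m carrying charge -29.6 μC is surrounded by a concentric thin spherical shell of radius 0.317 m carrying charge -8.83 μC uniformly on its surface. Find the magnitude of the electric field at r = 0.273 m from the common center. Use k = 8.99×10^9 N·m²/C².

Symmetry ⇒ E = E(r) r̂. Gaussian sphere of radius r = 0.273 m (between the bodies, 0.145 m < r < 0.317 m).
The shell at 0.317 m lies outside the Gaussian surface, so Q_enc = -29.6 μC = -2.96×10^-5 C.
By Gauss's law, ∮E·dA = E·4πr² = Q_enc/ε₀.
E = k|Q_enc|/r² = (8.99×10^9)(2.96×10^-5)/(0.273)² = 3.57×10^6 N/C.

|E| = 3.57×10^6 N/C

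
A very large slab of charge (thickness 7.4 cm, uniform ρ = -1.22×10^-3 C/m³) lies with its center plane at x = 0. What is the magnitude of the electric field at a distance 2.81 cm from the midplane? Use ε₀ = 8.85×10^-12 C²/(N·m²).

|E| = 3.87×10^6 V/m

By symmetry E is perpendicular to the slab. A Gaussian pillbox from −2.81 cm to +2.81 cm (face area A) lies entirely within the slab.
Q_enc = ρ·(2x)·A and flux = 2EA, so 2EA = 2ρxA/ε₀ ⇒ E = |ρ|x/ε₀.
E = (1.22×10^-3)(0.0281)/(8.85×10^-12) = 3.87e6 N/C.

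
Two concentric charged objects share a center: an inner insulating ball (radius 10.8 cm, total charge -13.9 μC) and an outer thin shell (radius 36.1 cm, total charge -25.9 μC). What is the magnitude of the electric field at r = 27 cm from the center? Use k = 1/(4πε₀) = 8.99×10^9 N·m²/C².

By spherical symmetry E is radial; choose a Gaussian sphere of radius r = 27 cm (between the bodies, 10.8 cm < r < 36.1 cm).
Only the inner charge is enclosed; the outer shell contributes nothing inside itself. Q_enc = -13.9 μC = -1.39×10^-5 C.
Applying ∮E·dA = Q_enc/ε₀ with Φ = E(4πr²):
E = k|Q_enc|/r² = (8.99×10^9)(1.39e-5)/(0.27)² = 1.71×10^6 N/C.

E ≈ 1.71×10^6 V/m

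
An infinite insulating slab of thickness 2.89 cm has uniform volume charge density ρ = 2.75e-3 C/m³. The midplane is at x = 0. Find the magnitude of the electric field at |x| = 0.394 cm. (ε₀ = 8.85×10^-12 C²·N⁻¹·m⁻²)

|E| ≈ 1.22×10^6 N/C

By symmetry E is perpendicular to the slab. A Gaussian pillbox from −0.394 cm to +0.394 cm (face area A) lies entirely within the slab.
Q_enc = ρ·(2x)·A and flux = 2EA, so 2EA = 2ρxA/ε₀ ⇒ E = |ρ|x/ε₀.
E = (2.75×10^-3)(0.00394)/(8.85×10^-12) = 1.22×10^6 N/C.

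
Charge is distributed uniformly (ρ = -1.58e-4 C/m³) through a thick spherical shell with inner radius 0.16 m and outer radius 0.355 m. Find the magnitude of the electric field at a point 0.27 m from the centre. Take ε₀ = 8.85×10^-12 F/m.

E ≈ 1.27e6 V/m

By spherical symmetry E is radial; choose a Gaussian sphere of radius r = 0.27 m (within the shell material, 0.16 m < r < 0.355 m).
Enclosed charge is the volume from a to r: Q_enc = (4π/3)ρ(r³ − a³) = -1.032×10^-5 C.
Gauss's law: E·4πr² = Q_enc/ε₀.
E = |Q_enc|/(4πε₀r²) = (1.032×10^-5)/(4π·8.85×10^-12·(0.27)²) = 1.27×10^6 N/C.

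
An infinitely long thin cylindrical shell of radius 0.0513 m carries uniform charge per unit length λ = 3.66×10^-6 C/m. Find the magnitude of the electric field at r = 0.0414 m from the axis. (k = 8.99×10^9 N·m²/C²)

E = 0 (no enclosed charge)

Coaxial Gaussian cylinder, radius r = 0.0414 m, length L (r < 0.0513 m, inside the shell).
No charge is enclosed, so Gauss's law gives E·2πrL = 0 ⇒ E = 0.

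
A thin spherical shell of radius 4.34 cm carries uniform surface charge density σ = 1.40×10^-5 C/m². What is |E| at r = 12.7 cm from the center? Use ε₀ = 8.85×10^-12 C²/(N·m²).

E ≈ 1.85e5 V/m

By spherical symmetry E is radial; choose a Gaussian sphere of radius r = 12.7 cm (r > 4.34 cm).
The entire shell is enclosed: Q_enc = σ·4πR² = (1.40×10^-5)·4π·(0.0434)² = 3.314×10^-7 C.
Gauss's law: E·4πr² = Q_enc/ε₀.
E = |Q_enc|/(4πε₀r²) = (3.314×10^-7)/(4π·8.85×10^-12·(0.127)²) = 1.85×10^5 N/C.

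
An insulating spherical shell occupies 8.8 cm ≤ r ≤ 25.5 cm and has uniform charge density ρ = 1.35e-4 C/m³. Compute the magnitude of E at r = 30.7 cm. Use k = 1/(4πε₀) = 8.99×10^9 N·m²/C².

Symmetry ⇒ E = E(r) r̂. Gaussian sphere of radius r = 30.7 cm (r > 25.5 cm, enclosing the whole shell).
Q_enc = ρ·(4π/3)(b³ − a³) = (1.35e-4)·(4π/3)·((0.255)³ − (0.088)³) = 8.991e-6 C.
By Gauss's law, ∮E·dA = E·4πr² = Q_enc/ε₀.
E = k|Q_enc|/r² = (8.99×10^9)(8.991×10^-6)/(0.307)² = 8.58e5 N/C.

|E| ≈ 8.58e5 V/m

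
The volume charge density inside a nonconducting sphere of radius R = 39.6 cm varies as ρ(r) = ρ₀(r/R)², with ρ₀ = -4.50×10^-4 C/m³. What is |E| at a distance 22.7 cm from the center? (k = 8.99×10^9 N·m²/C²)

Symmetry ⇒ E = E(r) r̂. Gaussian sphere of radius r = 22.7 cm (r < R).
Q_enc = ∫₀^r ρ(r')·4πr'² dr' = (4πρ₀/R²) ∫₀^r r'^4 dr' = 4πρ₀ r^5/(5·R²) = -4.347×10^-6 C.
By Gauss's law, ∮E·dA = E·4πr² = Q_enc/ε₀.
E = k|Q_enc|/r² = (8.99×10^9)(4.347×10^-6)/(0.227)² = 7.58×10^5 N/C.

E = 7.58×10^5 N/C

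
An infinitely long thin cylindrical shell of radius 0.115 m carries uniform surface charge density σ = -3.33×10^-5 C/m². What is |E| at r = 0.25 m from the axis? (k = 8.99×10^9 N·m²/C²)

E ≈ 1.73×10^6 V/m

Coaxial Gaussian cylinder, radius r = 0.25 m, length L (r > 0.115 m).
The whole shell is enclosed: λ_enc = σ·2πR = (-3.33×10^-5)·2π·(0.115) = -2.406×10^-5 C/m.
Gauss's law: E·2πrL = λ_enc L/ε₀.
E = 2k|λ_enc|/r = 2(8.99×10^9)(2.406e-5)/(0.25) = 1.73e6 N/C.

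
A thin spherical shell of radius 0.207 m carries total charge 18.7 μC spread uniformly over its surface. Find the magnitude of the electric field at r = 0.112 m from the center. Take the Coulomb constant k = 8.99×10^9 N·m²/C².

E = 0 (no enclosed charge)

Use a concentric Gaussian sphere at r = 0.112 m (inside the shell, r < 0.207 m).
No charge lies within this surface, so Q_enc = 0 and Gauss's law gives E·4πr² = 0 ⇒ E = 0.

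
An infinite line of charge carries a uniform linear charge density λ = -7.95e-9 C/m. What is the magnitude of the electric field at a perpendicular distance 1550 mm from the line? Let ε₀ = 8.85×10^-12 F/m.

|E| ≈ 92.2 N/C

By cylindrical symmetry E is radial; use a coaxial Gaussian cylinder of radius 1550 mm and length L.
Q_enc = λL, so λ_enc = -7.95×10^-9 C/m.
Applying ∮E·dA = Q_enc/ε₀ with the end caps contributing no flux:
E = |λ_enc|/(2πε₀r) = (7.95×10^-9)/(2π·8.85×10^-12·1.55) = 92.2 N/C.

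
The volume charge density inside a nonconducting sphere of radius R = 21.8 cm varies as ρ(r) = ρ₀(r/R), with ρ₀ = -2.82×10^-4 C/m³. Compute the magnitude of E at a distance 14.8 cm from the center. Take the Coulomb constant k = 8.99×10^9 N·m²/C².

Take a concentric spherical Gaussian surface of radius r = 14.8 cm (r < R).
Integrate the density: Q_enc = 4π ∫₀^r ρ₀(r'/R)^1 r'² dr' = 4πρ₀ r^4/(4·R) = -1.95×10^-6 C.
Gauss's law: E·4πr² = Q_enc/ε₀.
E = k|Q_enc|/r² = (8.99×10^9)(1.95e-6)/(0.148)² = 8.00×10^5 N/C.

E = 8.00e5 V/m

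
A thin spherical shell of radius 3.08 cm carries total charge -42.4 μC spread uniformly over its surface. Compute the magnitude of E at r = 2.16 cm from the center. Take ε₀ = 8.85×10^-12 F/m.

E = 0

Take a concentric spherical Gaussian surface of radius r = 2.16 cm (inside the shell, r < 3.08 cm).
No charge lies within this surface, so Q_enc = 0 and Gauss's law gives E·4πr² = 0 ⇒ E = 0.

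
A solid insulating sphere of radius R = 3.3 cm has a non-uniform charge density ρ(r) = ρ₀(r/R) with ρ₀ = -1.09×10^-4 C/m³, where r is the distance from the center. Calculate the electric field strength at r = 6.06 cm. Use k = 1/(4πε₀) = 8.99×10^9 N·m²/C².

Use a concentric Gaussian sphere at r = 6.06 cm (r > R, all charge enclosed).
Q_enc = 4π ∫₀^R ρ₀(r'/R)^1 r'² dr' = 4πρ₀R³/4 = -1.231e-8 C.
Gauss's law: E·4πr² = Q_enc/ε₀.
E = k|Q_enc|/r² = (8.99×10^9)(1.231×10^-8)/(0.0606)² = 3.01e4 N/C.

|E| = 3.01×10^4 N/C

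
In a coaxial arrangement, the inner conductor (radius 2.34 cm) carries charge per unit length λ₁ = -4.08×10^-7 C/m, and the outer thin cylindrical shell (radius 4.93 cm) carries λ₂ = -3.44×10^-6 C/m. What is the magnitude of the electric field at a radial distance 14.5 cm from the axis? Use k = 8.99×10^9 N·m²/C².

Take a coaxial cylindrical Gaussian surface of radius r = 14.5 cm and length L (r > 4.93 cm, enclosing both).
λ_enc = λ₁ + λ₂ = (-4.08e-7) + (-3.44×10^-6) = -3.848e-6 C/m.
Applying ∮E·dA = Q_enc/ε₀ with the end caps contributing no flux:
E = 2k|λ_enc|/r = 2(8.99×10^9)(3.848×10^-6)/(0.145) = 4.77×10^5 N/C.

|E| ≈ 4.77×10^5 N/C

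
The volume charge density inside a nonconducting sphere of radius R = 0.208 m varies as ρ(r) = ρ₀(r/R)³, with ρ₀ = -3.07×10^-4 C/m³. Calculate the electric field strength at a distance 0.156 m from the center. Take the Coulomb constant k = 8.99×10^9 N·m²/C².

|E| ≈ 3.80e5 V/m

By spherical symmetry E is radial; choose a Gaussian sphere of radius r = 0.156 m (r < R).
Q_enc = ∫₀^r ρ(r')·4πr'² dr' = (4πρ₀/R³) ∫₀^r r'^5 dr' = 4πρ₀ r^6/(6·R³) = -1.03e-6 C.
Gauss's law: E·4πr² = Q_enc/ε₀.
E = k|Q_enc|/r² = (8.99×10^9)(1.03×10^-6)/(0.156)² = 3.80×10^5 N/C.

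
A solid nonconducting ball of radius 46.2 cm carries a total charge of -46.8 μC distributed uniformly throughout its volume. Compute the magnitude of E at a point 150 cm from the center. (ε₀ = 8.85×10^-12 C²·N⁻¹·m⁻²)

1.87e5 V/m

Use a concentric Gaussian sphere at r = 150 cm (r > R, so the entire charge is enclosed).
Q_enc = -46.8 μC = -4.68×10^-5 C.
Gauss's law: E·4πr² = Q_enc/ε₀.
E = |Q_enc|/(4πε₀r²) = (4.68×10^-5)/(4π·8.85×10^-12·(1.5)²) = 1.87×10^5 N/C.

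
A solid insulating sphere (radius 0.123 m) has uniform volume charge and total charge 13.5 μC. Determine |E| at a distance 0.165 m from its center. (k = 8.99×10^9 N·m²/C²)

E ≈ 4.46×10^6 N/C

Use a concentric Gaussian sphere at r = 0.165 m (r > R, so the entire charge is enclosed).
Q_enc = 13.5 μC = 1.35e-5 C.
By Gauss's law, ∮E·dA = E·4πr² = Q_enc/ε₀.
E = k|Q_enc|/r² = (8.99×10^9)(1.35×10^-5)/(0.165)² = 4.46×10^6 N/C.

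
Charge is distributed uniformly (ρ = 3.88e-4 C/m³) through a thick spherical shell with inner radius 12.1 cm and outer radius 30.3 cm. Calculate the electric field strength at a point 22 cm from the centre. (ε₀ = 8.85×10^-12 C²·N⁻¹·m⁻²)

E ≈ 2.68e6 V/m

By spherical symmetry E is radial; choose a Gaussian sphere of radius r = 22 cm (within the shell material, 12.1 cm < r < 30.3 cm).
Enclosed charge is the volume from a to r: Q_enc = (4π/3)ρ(r³ − a³) = 1.443×10^-5 C.
By Gauss's law, ∮E·dA = E·4πr² = Q_enc/ε₀.
E = |Q_enc|/(4πε₀r²) = (1.443e-5)/(4π·8.85×10^-12·(0.22)²) = 2.68×10^6 N/C.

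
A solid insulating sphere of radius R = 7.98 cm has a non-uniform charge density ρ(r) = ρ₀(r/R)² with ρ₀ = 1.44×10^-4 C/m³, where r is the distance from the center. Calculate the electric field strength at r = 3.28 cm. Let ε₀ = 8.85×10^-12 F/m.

Symmetry ⇒ E = E(r) r̂. Gaussian sphere of radius r = 3.28 cm (r < R).
Q_enc = ∫₀^r ρ(r')·4πr'² dr' = (4πρ₀/R²) ∫₀^r r'^4 dr' = 4πρ₀ r^5/(5·R²) = 2.158×10^-9 C.
Applying ∮E·dA = Q_enc/ε₀ with Φ = E(4πr²):
E = |Q_enc|/(4πε₀r²) = (2.158×10^-9)/(4π·8.85×10^-12·(0.0328)²) = 1.80e4 N/C.

E = 1.80×10^4 V/m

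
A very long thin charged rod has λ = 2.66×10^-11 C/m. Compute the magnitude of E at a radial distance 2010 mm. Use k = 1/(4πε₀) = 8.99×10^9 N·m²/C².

|E| = 0.238 N/C

Take a coaxial cylindrical Gaussian surface of radius r = 2010 mm and length L.
Q_enc = λL, so λ_enc = 2.66e-11 C/m.
By Gauss's law (flux through the curved wall only), E·2πrL = λ_enc L/ε₀.
E = 2k|λ_enc|/r = 2(8.99×10^9)(2.66e-11)/(2.01) = 0.238 N/C.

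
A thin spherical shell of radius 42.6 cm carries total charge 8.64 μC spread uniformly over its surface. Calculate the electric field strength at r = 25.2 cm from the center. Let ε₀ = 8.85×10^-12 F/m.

|E| = 0 V/m

Symmetry ⇒ E = E(r) r̂. Gaussian sphere of radius r = 25.2 cm (inside the shell, r < 42.6 cm).
All the charge is outside the Gaussian surface: Q_enc = 0, hence E = 0 everywhere inside the shell.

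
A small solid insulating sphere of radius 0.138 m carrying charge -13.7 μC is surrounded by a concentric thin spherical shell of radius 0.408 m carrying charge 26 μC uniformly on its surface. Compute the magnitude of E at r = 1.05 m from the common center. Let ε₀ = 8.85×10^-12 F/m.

|E| = 1.00×10^5 V/m

Take a concentric spherical Gaussian surface of radius r = 1.05 m (r > 0.408 m, enclosing both).
Q_enc = (-13.7 μC) + (26 μC) = 1.23×10^-5 C.
Since E is radial and uniform over the Gaussian sphere, Φ = E·4πr² = Q_enc/ε₀.
E = |Q_enc|/(4πε₀r²) = (1.23×10^-5)/(4π·8.85×10^-12·(1.05)²) = 1.00×10^5 N/C.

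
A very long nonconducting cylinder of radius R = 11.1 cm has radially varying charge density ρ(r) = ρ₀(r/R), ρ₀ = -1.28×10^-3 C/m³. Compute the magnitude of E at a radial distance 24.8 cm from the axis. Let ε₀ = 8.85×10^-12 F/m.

|E| = 2.40×10^6 N/C

Coaxial Gaussian cylinder, radius r = 24.8 cm, length L (r > R, full charge per length enclosed).
λ_enc = 2π ∫₀^R ρ₀(r'/R)^1 r' dr' = 2πρ₀R²/3 = -3.303×10^-5 C/m.
By Gauss's law (flux through the curved wall only), E·2πrL = λ_enc L/ε₀.
E = |λ_enc|/(2πε₀r) = (3.303×10^-5)/(2π·8.85×10^-12·0.248) = 2.40e6 N/C.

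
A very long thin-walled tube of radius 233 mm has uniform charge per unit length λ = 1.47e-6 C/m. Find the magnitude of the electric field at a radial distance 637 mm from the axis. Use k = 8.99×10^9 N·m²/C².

Coaxial Gaussian cylinder, radius r = 637 mm, length L (r > 233 mm).
The full line charge is enclosed: λ_enc = 1.47e-6 C/m.
Since E is radial and uniform over the curved surface, Φ = E·2πrL = Q_enc/ε₀ = λ_enc L/ε₀.
E = 2k|λ_enc|/r = 2(8.99×10^9)(1.47e-6)/(0.637) = 4.15×10^4 N/C.

E = 4.15×10^4 N/C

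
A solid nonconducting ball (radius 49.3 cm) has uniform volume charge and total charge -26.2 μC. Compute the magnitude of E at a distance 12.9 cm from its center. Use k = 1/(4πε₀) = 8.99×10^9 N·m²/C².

By spherical symmetry E is radial; choose a Gaussian sphere of radius r = 12.9 cm (r < R).
For a uniform sphere the enclosed fraction is (r/R)³, so Q_enc = (-26.2 μC)(0.129/0.493)³ = -4.694×10^-7 C.
Since E is radial and uniform over the Gaussian sphere, Φ = E·4πr² = Q_enc/ε₀.
E = k|Q_enc|/r² = (8.99×10^9)(4.694e-7)/(0.129)² = 2.54×10^5 N/C.

E ≈ 2.54×10^5 N/C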